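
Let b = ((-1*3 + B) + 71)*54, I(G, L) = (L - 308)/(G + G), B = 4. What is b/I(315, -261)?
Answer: -2449440/569 ≈ -4304.8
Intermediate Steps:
I(G, L) = (-308 + L)/(2*G) (I(G, L) = (-308 + L)/((2*G)) = (-308 + L)*(1/(2*G)) = (-308 + L)/(2*G))
b = 3888 (b = ((-1*3 + 4) + 71)*54 = ((-3 + 4) + 71)*54 = (1 + 71)*54 = 72*54 = 3888)
b/I(315, -261) = 3888/(((1/2)*(-308 - 261)/315)) = 3888/(((1/2)*(1/315)*(-569))) = 3888/(-569/630) = 3888*(-630/569) = -2449440/569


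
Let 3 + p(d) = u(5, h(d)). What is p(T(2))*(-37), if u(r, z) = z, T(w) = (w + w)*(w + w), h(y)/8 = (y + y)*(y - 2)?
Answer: -132497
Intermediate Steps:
h(y) = 16*y*(-2 + y) (h(y) = 8*((y + y)*(y - 2)) = 8*((2*y)*(-2 + y)) = 8*(2*y*(-2 + y)) = 16*y*(-2 + y))
T(w) = 4*w² (T(w) = (2*w)*(2*w) = 4*w²)
p(d) = -3 + 16*d*(-2 + d)
p(T(2))*(-37) = (-3 + 16*(4*2²)*(-2 + 4*2²))*(-37) = (-3 + 16*(4*4)*(-2 + 4*4))*(-37) = (-3 + 16*16*(-2 + 16))*(-37) = (-3 + 16*16*14)*(-37) = (-3 + 3584)*(-37) = 3581*(-37) = -132497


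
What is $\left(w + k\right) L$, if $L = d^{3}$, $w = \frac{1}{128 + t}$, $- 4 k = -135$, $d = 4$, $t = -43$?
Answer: $\frac{183664}{85} \approx 2160.8$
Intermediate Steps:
$k = \frac{135}{4}$ ($k = \left(- \frac{1}{4}\right) \left(-135\right) = \frac{135}{4} \approx 33.75$)
$w = \frac{1}{85}$ ($w = \frac{1}{128 - 43} = \frac{1}{85} \approx 0.011765$)
$L = 64$ ($L = 4^{3} = 64$)
$\left(w + k\right) L = \left(\frac{1}{85} + \frac{135}{4}\right) 64 = \frac{11479}{340} \cdot 64 = \frac{183664}{85}$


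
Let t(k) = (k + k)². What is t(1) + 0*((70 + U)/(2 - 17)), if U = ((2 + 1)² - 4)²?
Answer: 4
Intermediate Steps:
t(k) = 4*k² (t(k) = (2*k)² = 4*k²)
U = 25 (U = (3² - 4)² = (9 - 4)² = 5² = 25)
t(1) + 0*((70 + U)/(2 - 17)) = 4*1² + 0*((70 + 25)/(2 - 17)) = 4*1 + 0*(95/(-15)) = 4 + 0*(95*(-1/15)) = 4 + 0*(-19/3) = 4 + 0 = 4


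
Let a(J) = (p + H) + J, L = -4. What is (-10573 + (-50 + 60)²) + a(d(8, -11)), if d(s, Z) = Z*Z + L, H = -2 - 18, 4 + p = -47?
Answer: -10427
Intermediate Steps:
p = -51 (p = -4 - 47 = -51)
H = -20
d(s, Z) = -4 + Z² (d(s, Z) = Z*Z - 4 = Z² - 4 = -4 + Z²)
a(J) = -71 + J (a(J) = (-51 - 20) + J = -71 + J)
(-10573 + (-50 + 60)²) + a(d(8, -11)) = (-10573 + (-50 + 60)²) + (-71 + (-4 + (-11)²)) = (-10573 + 10²) + (-71 + (-4 + 121)) = (-10573 + 100) + (-71 + 117) = -10473 + 46 = -10427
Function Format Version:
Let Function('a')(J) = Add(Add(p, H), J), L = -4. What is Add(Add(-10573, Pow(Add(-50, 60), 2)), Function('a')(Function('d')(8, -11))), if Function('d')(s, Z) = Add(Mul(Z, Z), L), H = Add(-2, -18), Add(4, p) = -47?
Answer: -10427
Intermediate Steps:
p = -51 (p = Add(-4, -47) = -51)
H = -20
Function('d')(s, Z) = Add(-4, Pow(Z, 2)) (Function('d')(s, Z) = Add(Mul(Z, Z), -4) = Add(Pow(Z, 2), -4) = Add(-4, Pow(Z, 2)))
Function('a')(J) = Add(-71, J) (Function('a')(J) = Add(Add(-51, -20), J) = Add(-71, J))
Add(Add(-10573, Pow(Add(-50, 60), 2)), Function('a')(Function('d')(8, -11))) = Add(Add(-10573, Pow(Add(-50, 60), 2)), Add(-71, Add(-4, Pow(-11, 2)))) = Add(Add(-10573, Pow(10, 2)), Add(-71, Add(-4, 121))) = Add(Add(-10573, 100), Add(-71, 117)) = Add(-10473, 46) = -10427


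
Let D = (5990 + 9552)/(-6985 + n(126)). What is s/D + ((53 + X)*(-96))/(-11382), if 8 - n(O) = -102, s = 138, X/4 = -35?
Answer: -910706607/14741587 ≈ -61.778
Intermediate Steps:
X = -140 (X = 4*(-35) = -140)
n(O) = 110 (n(O) = 8 - 1*(-102) = 8 + 102 = 110)
D = -15542/6875 (D = (5990 + 9552)/(-6985 + 110) = 15542/(-6875) = 15542*(-1/6875) = -15542/6875 ≈ -2.2607)
s/D + ((53 + X)*(-96))/(-11382) = 138/(-15542/6875) + ((53 - 140)*(-96))/(-11382) = 138*(-6875/15542) - 87*(-96)*(-1/11382) = -474375/7771 + 8352*(-1/11382) = -474375/7771 - 1392/1897 = -910706607/14741587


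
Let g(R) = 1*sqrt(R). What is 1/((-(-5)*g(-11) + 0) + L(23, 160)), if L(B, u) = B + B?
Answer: 46/2391 - 5*I*sqrt(11)/2391 ≈ 0.019239 - 0.0069356*I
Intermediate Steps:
g(R) = sqrt(R)
L(B, u) = 2*B
1/((-(-5)*g(-11) + 0) + L(23, 160)) = 1/((-(-5)*sqrt(-11) + 0) + 2*23) = 1/((-(-5)*I*sqrt(11) + 0) + 46) = 1/((5*I*sqrt(11) + 0) + 46) = 1/(5*I*sqrt(11) + 46) = 1/(46 + 5*I*sqrt(11))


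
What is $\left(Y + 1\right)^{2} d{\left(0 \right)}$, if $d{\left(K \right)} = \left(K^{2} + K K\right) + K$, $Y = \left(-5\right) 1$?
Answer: $0$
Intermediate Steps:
$Y = -5$
$d{\left(K \right)} = K + 2 K^{2}$ ($d{\left(K \right)} = \left(K^{2} + K^{2}\right) + K = 2 K^{2} + K = K + 2 K^{2}$)
$\left(Y + 1\right)^{2} d{\left(0 \right)} = \left(-5 + 1\right)^{2} \cdot 0 \left(1 + 2 \cdot 0\right) = \left(-4\right)^{2} \cdot 0 \left(1 + 0\right) = 16 \cdot 0 \cdot 1 = 16 \cdot 0 = 0$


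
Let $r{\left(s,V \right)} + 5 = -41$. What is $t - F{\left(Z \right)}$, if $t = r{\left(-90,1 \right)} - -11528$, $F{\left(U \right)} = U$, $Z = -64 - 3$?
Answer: $11549$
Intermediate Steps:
$r{\left(s,V \right)} = -46$ ($r{\left(s,V \right)} = -5 - 41 = -46$)
$Z = -67$ ($Z = -64 - 3 = -67$)
$t = 11482$ ($t = -46 - -11528 = -46 + 11528 = 11482$)
$t - F{\left(Z \right)} = 11482 - -67 = 11482 + 67 = 11549$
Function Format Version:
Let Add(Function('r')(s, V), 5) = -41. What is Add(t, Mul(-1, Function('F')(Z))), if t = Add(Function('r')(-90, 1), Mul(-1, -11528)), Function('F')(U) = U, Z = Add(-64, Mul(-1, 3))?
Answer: 11549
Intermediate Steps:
Function('r')(s, V) = -46 (Function('r')(s, V) = Add(-5, -41) = -46)
Z = -67 (Z = Add(-64, -3) = -67)
t = 11482 (t = Add(-46, Mul(-1, -11528)) = Add(-46, 11528) = 11482)
Add(t, Mul(-1, Function('F')(Z))) = Add(11482, Mul(-1, -67)) = Add(11482, 67) = 11549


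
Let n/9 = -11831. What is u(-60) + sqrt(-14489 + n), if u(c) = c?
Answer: -60 + 2*I*sqrt(30242) ≈ -60.0 + 347.8*I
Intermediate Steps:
n = -106479 (n = 9*(-11831) = -106479)
u(-60) + sqrt(-14489 + n) = -60 + sqrt(-14489 - 106479) = -60 + sqrt(-120968) = -60 + 2*I*sqrt(30242)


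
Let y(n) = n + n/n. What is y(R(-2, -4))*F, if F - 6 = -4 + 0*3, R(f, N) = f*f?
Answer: 10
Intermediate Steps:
R(f, N) = f²
y(n) = 1 + n (y(n) = n + 1 = 1 + n)
F = 2 (F = 6 + (-4 + 0*3) = 6 + (-4 + 0) = 6 - 4 = 2)
y(R(-2, -4))*F = (1 + (-2)²)*2 = (1 + 4)*2 = 5*2 = 10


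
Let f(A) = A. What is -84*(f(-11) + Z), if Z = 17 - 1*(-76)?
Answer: -6888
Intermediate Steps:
Z = 93 (Z = 17 + 76 = 93)
-84*(f(-11) + Z) = -84*(-11 + 93) = -84*82 = -6888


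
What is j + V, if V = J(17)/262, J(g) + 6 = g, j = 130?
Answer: 34071/262 ≈ 130.04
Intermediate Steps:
J(g) = -6 + g
V = 11/262 (V = (-6 + 17)/262 = 11*(1/262) = 11/262 ≈ 0.041985)
j + V = 130 + 11/262 = 34071/262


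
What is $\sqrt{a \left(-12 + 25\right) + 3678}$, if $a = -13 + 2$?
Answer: $\sqrt{3535} \approx 59.456$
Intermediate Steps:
$a = -11$
$\sqrt{a \left(-12 + 25\right) + 3678} = \sqrt{- 11 \left(-12 + 25\right) + 3678} = \sqrt{\left(-11\right) 13 + 3678} = \sqrt{-143 + 3678} = \sqrt{3535}$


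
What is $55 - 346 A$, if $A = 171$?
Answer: $-59111$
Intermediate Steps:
$55 - 346 A = 55 - 59166 = -59111$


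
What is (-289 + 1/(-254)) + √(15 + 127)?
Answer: -73407/254 + √142 ≈ -277.09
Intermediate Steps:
(-289 + 1/(-254)) + √(15 + 127) = (-289 - 1/254) + √142 = -73407/254 + √142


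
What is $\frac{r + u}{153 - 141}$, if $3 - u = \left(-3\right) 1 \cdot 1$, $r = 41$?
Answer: $\frac{47}{12} \approx 3.9167$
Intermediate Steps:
$u = 6$ ($u = 3 - \left(-3\right) 1 \cdot 1 = 3 - \left(-3\right) 1 = 3 - -3 = 3 + 3 = 6$)
$\frac{r + u}{153 - 141} = \frac{41 + 6}{153 - 141} = \frac{47}{12}$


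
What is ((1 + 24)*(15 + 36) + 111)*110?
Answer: 152460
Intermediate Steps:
((1 + 24)*(15 + 36) + 111)*110 = (25*51 + 111)*110 = (1275 + 111)*110 = 1386*110 = 152460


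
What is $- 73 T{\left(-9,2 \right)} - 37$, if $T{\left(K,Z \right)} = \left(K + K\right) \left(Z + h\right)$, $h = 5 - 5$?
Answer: $2591$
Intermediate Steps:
$h = 0$
$T{\left(K,Z \right)} = 2 K Z$ ($T{\left(K,Z \right)} = \left(K + K\right) \left(Z + 0\right) = 2 K Z$)
$- 73 T{\left(-9,2 \right)} - 37 = - 73 \cdot 2 \left(-9\right) 2 - 37 = \left(-73\right) \left(-36\right) - 37 = 2628 - 37 = 2591$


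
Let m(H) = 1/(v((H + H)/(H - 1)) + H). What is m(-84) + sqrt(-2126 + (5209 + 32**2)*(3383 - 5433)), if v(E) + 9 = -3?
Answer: -1/96 + 16*I*sqrt(49921) ≈ -0.010417 + 3574.9*I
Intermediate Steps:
v(E) = -12 (v(E) = -9 - 3 = -12)
m(H) = 1/(-12 + H)
m(-84) + sqrt(-2126 + (5209 + 32**2)*(3383 - 5433)) = 1/(-12 - 84) + sqrt(-2126 + (5209 + 32**2)*(3383 - 5433)) = 1/(-96) + sqrt(-2126 + (5209 + 1024)*(-2050)) = -1/96 + sqrt(-2126 + 6233*(-2050)) = -1/96 + sqrt(-2126 - 12777650) = -1/96 + sqrt(-12779776) = -1/96 + 16*I*sqrt(49921)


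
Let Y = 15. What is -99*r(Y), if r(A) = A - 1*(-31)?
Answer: -4554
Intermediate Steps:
r(A) = 31 + A (r(A) = A + 31 = 31 + A)
-99*r(Y) = -99*(31 + 15) = -99*46 = -4554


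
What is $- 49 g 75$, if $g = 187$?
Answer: $-687225$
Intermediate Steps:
$- 49 g 75 = \left(-49\right) 187 \cdot 75 = \left(-9163\right) 75 = -687225$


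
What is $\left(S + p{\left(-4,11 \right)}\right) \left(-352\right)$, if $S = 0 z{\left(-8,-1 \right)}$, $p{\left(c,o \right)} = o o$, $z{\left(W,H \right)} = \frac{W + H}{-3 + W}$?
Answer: $-42592$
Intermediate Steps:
$z{\left(W,H \right)} = \frac{H + W}{-3 + W}$
$p{\left(c,o \right)} = o^{2}$
$S = 0$ ($S = 0 \frac{-1 - 8}{-3 - 8} = 0 \frac{1}{-11} \left(-9\right) = 0 \left(\left(- \frac{1}{11}\right) \left(-9\right)\right) = 0 \cdot \frac{9}{11} = 0$)
$\left(S + p{\left(-4,11 \right)}\right) \left(-352\right) = \left(0 + 11^{2}\right) \left(-352\right) = \left(0 + 121\right) \left(-352\right) = 121 \left(-352\right) = -42592$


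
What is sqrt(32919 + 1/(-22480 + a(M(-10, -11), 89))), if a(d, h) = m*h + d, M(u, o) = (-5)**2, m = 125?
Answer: sqrt(4225775807770)/11330 ≈ 181.44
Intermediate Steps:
M(u, o) = 25
a(d, h) = d + 125*h (a(d, h) = 125*h + d = d + 125*h)
sqrt(32919 + 1/(-22480 + a(M(-10, -11), 89))) = sqrt(32919 + 1/(-22480 + (25 + 125*89))) = sqrt(32919 + 1/(-22480 + (25 + 11125))) = sqrt(32919 + 1/(-22480 + 11150)) = sqrt(32919 + 1/(-11330)) = sqrt(32919 - 1/11330) = sqrt(372972269/11330) = sqrt(4225775807770)/11330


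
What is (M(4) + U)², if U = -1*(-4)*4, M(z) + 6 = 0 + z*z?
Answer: 676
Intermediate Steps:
M(z) = -6 + z² (M(z) = -6 + (0 + z*z) = -6 + (0 + z²) = -6 + z²)
U = 16 (U = 4*4 = 16)
(M(4) + U)² = ((-6 + 4²) + 16)² = ((-6 + 16) + 16)² = (10 + 16)² = 26² = 676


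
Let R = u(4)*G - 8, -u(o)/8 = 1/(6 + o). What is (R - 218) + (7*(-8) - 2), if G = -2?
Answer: -1412/5 ≈ -282.40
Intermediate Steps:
u(o) = -8/(6 + o)
R = -32/5 (R = -8/(6 + 4)*(-2) - 8 = -8/10*(-2) - 8 = -8*1/10*(-2) - 8 = -4/5*(-2) - 8 = 8/5 - 8 = -32/5 ≈ -6.4000)
(R - 218) + (7*(-8) - 2) = (-32/5 - 218) + (7*(-8) - 2) = -1122/5 + (-56 - 2) = -1122/5 - 58 = -1412/5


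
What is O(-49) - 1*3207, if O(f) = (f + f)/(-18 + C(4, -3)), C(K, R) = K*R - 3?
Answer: -105733/33 ≈ -3204.0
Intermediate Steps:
C(K, R) = -3 + K*R
O(f) = -2*f/33 (O(f) = (f + f)/(-18 + (-3 + 4*(-3))) = (2*f)/(-18 + (-3 - 12)) = (2*f)/(-18 - 15) = (2*f)/(-33) = (2*f)*(-1/33) = -2*f/33)
O(-49) - 1*3207 = -2/33*(-49) - 1*3207 = 98/33 - 3207 = -105733/33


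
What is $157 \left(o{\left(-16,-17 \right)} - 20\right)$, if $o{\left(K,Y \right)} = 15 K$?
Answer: $-40820$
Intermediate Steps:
$157 \left(o{\left(-16,-17 \right)} - 20\right) = 157 \left(15 \left(-16\right) - 20\right) = 157 \left(-240 - 20\right) = 157 \left(-260\right) = -40820$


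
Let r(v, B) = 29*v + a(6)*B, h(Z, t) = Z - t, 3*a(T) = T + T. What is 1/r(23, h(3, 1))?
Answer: 1/675 ≈ 0.0014815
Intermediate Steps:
a(T) = 2*T/3 (a(T) = (T + T)/3 = (2*T)/3 = 2*T/3)
r(v, B) = 4*B + 29*v (r(v, B) = 29*v + ((⅔)*6)*B = 29*v + 4*B = 4*B + 29*v)
1/r(23, h(3, 1)) = 1/(4*(3 - 1*1) + 29*23) = 1/(4*(3 - 1) + 667) = 1/(4*2 + 667) = 1/(8 + 667) = 1/675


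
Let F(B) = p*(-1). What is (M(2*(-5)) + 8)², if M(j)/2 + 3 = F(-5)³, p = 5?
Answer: 61504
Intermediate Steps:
F(B) = -5 (F(B) = 5*(-1) = -5)
M(j) = -256 (M(j) = -6 + 2*(-5)³ = -6 + 2*(-125) = -6 - 250 = -256)
(M(2*(-5)) + 8)² = (-256 + 8)² = (-248)² = 61504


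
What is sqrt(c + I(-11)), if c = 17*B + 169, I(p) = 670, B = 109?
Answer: 2*sqrt(673) ≈ 51.884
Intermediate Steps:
c = 2022 (c = 17*109 + 169 = 1853 + 169 = 2022)
sqrt(c + I(-11)) = sqrt(2022 + 670) = sqrt(2692) = 2*sqrt(673)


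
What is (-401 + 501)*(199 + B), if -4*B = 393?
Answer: 10075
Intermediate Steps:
B = -393/4 (B = -¼*393 = -393/4 ≈ -98.250)
(-401 + 501)*(199 + B) = (-401 + 501)*(199 - 393/4) = 100*(403/4) = 10075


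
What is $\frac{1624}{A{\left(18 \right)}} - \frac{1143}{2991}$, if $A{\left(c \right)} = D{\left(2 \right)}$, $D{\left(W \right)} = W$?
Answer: $\frac{809183}{997} \approx 811.62$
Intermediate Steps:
$A{\left(c \right)} = 2$
$\frac{1624}{A{\left(18 \right)}} - \frac{1143}{2991} = \frac{1624}{2} - \frac{1143}{2991} = 1624 \cdot \frac{1}{2} - \frac{381}{997} = 812 - \frac{381}{997} = \frac{809183}{997}$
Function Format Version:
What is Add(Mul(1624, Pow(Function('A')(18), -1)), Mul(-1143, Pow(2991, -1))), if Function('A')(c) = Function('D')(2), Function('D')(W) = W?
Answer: Rational(809183, 997) ≈ 811.62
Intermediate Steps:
Function('A')(c) = 2
Add(Mul(1624, Pow(Function('A')(18), -1)), Mul(-1143, Pow(2991, -1))) = Add(Mul(1624, Pow(2, -1)), Mul(-1143, Pow(2991, -1))) = Add(Mul(1624, Rational(1, 2)), Mul(-1143, Rational(1, 2991))) = Add(812, Rational(-381, 997)) = Rational(809183, 997)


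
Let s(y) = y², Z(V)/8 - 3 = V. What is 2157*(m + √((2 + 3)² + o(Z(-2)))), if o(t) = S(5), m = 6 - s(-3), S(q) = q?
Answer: -6471 + 2157*√30 ≈ 5343.4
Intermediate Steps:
Z(V) = 24 + 8*V
m = -3 (m = 6 - 1*(-3)² = 6 - 1*9 = 6 - 9 = -3)
o(t) = 5
2157*(m + √((2 + 3)² + o(Z(-2)))) = 2157*(-3 + √((2 + 3)² + 5)) = 2157*(-3 + √(5² + 5)) = 2157*(-3 + √(25 + 5)) = 2157*(-3 + √30) = -6471 + 2157*√30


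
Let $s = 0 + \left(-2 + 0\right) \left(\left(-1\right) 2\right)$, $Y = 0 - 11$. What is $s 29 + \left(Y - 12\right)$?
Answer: $93$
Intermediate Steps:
$Y = -11$ ($Y = 0 - 11 = -11$)
$s = 4$ ($s = 0 - -4 = 0 + 4 = 4$)
$s 29 + \left(Y - 12\right) = 4 \cdot 29 - 23 = 116 - 23 = 93$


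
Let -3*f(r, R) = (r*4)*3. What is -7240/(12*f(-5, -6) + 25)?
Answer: -1448/53 ≈ -27.321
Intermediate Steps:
f(r, R) = -4*r (f(r, R) = -r*4*3/3 = -4*r*3/3 = -4*r)
-7240/(12*f(-5, -6) + 25) = -7240/(12*(-4*(-5)) + 25) = -7240/(12*20 + 25) = -7240/(240 + 25) = -7240/265 = -7240*1/265 = -1448/53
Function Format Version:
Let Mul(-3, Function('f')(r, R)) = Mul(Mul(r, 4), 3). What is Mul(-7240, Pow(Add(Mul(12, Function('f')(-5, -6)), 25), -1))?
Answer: Rational(-1448, 53) ≈ -27.321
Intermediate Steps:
Function('f')(r, R) = Mul(-4, r) (Function('f')(r, R) = Mul(Rational(-1, 3), Mul(Mul(r, 4), 3)) = Mul(Rational(-1, 3), Mul(Mul(4, r), 3)) = Mul(Rational(-1, 3), Mul(12, r)) = Mul(-4, r))
Mul(-7240, Pow(Add(Mul(12, Function('f')(-5, -6)), 25), -1)) = Mul(-7240, Pow(Add(Mul(12, Mul(-4, -5)), 25), -1)) = Mul(-7240, Pow(Add(Mul(12, 20), 25), -1)) = Mul(-7240, Pow(Add(240, 25), -1)) = Mul(-7240, Pow(265, -1)) = Mul(-7240, Rational(1, 265)) = Rational(-1448, 53)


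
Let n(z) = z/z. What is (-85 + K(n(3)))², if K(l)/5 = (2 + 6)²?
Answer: 55225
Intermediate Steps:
n(z) = 1
K(l) = 320 (K(l) = 5*(2 + 6)² = 5*8² = 5*64 = 320)
(-85 + K(n(3)))² = (-85 + 320)² = 235² = 55225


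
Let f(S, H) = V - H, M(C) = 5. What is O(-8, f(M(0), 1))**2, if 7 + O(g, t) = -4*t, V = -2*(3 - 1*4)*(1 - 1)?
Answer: 9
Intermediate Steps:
V = 0 (V = -2*(3 - 4)*0 = -(-2)*0 = -2*0 = 0)
f(S, H) = -H (f(S, H) = 0 - H = -H)
O(g, t) = -7 - 4*t
O(-8, f(M(0), 1))**2 = (-7 - (-4))**2 = (-7 - 4*(-1))**2 = (-7 + 4)**2 = (-3)**2 = 9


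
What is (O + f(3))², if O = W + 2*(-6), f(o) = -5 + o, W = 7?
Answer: 49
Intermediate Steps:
O = -5 (O = 7 + 2*(-6) = 7 - 12 = -5)
(O + f(3))² = (-5 + (-5 + 3))² = (-5 - 2)² = (-7)² = 49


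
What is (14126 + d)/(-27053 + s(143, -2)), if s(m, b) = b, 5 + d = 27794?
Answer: -8383/5411 ≈ -1.5493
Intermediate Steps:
d = 27789 (d = -5 + 27794 = 27789)
(14126 + d)/(-27053 + s(143, -2)) = (14126 + 27789)/(-27053 - 2) = 41915/(-27055) = 41915*(-1/27055) = -8383/5411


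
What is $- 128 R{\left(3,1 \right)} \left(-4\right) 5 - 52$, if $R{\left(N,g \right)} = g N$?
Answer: $7628$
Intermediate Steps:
$R{\left(N,g \right)} = N g$
$- 128 R{\left(3,1 \right)} \left(-4\right) 5 - 52 = - 128 \cdot 3 \cdot 1 \left(-4\right) 5 - 52 = - 128 \cdot 3 \left(-4\right) 5 - 52 = - 128 \left(\left(-12\right) 5\right) - 52 = \left(-128\right) \left(-60\right) - 52 = 7680 - 52 = 7628$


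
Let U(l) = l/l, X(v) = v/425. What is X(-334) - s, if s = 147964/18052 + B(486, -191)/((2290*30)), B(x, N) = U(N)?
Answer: -47344041437/5270732700 ≈ -8.9824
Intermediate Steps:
X(v) = v/425 (X(v) = v*(1/425) = v/425)
U(l) = 1
B(x, N) = 1
s = 2541286213/310043100 (s = 147964/18052 + 1/(2290*30) = 147964*(1/18052) + 1/68700 = 36991/4513 + 1*(1/68700) = 36991/4513 + 1/68700 = 2541286213/310043100 ≈ 8.1966)
X(-334) - s = (1/425)*(-334) - 1*2541286213/310043100 = -334/425 - 2541286213/310043100 = -47344041437/5270732700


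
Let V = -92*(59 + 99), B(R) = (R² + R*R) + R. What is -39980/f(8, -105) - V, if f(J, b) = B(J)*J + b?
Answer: 14248908/983 ≈ 14495.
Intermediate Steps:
B(R) = R + 2*R² (B(R) = (R² + R²) + R = 2*R² + R = R + 2*R²)
f(J, b) = b + J²*(1 + 2*J) (f(J, b) = (J*(1 + 2*J))*J + b = J²*(1 + 2*J) + b = b + J²*(1 + 2*J))
V = -14536 (V = -92*158 = -14536)
-39980/f(8, -105) - V = -39980/(-105 + 8²*(1 + 2*8)) - 1*(-14536) = -39980/(-105 + 64*(1 + 16)) + 14536 = -39980/(-105 + 64*17) + 14536 = -39980/(-105 + 1088) + 14536 = -39980/983 + 14536 = 14248908/983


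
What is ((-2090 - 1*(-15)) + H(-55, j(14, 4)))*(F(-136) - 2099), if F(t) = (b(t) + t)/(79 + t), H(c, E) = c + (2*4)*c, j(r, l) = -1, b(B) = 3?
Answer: 16165300/3 ≈ 5.3884e+6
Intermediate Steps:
H(c, E) = 9*c (H(c, E) = c + 8*c = 9*c)
F(t) = (3 + t)/(79 + t)
((-2090 - 1*(-15)) + H(-55, j(14, 4)))*(F(-136) - 2099) = ((-2090 - 1*(-15)) + 9*(-55))*((3 - 136)/(79 - 136) - 2099) = ((-2090 + 15) - 495)*(-133/(-57) - 2099) = (-2075 - 495)*(-1/57*(-133) - 2099) = -2570*(7/3 - 2099) = -2570*(-6290/3) = 16165300/3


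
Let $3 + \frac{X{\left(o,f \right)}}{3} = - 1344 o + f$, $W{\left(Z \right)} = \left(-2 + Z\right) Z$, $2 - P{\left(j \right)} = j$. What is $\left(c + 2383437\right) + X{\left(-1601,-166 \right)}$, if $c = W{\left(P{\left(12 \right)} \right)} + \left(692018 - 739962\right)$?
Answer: $8790338$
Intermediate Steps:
$P{\left(j \right)} = 2 - j$
$W{\left(Z \right)} = Z \left(-2 + Z\right)$
$X{\left(o,f \right)} = -9 - 4032 o + 3 f$ ($X{\left(o,f \right)} = -9 + 3 \left(- 1344 o + f\right) = -9 + 3 \left(f - 1344 o\right) = -9 + \left(- 4032 o + 3 f\right) = -9 - 4032 o + 3 f$)
$c = -47824$ ($c = \left(2 - 12\right) \left(-2 + \left(2 - 12\right)\right) + \left(692018 - 739962\right) = - 10 \left(-2 - 10\right) - 47944 = \left(-10\right) \left(-12\right) - 47944 = 120 - 47944 = -47824$)
$\left(c + 2383437\right) + X{\left(-1601,-166 \right)} = \left(-47824 + 2383437\right) - -6454725 = 2335613 - -6454725 = 2335613 + 6454725 = 8790338$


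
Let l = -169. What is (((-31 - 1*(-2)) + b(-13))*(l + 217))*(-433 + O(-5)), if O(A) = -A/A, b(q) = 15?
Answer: 291648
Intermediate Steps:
O(A) = -1 (O(A) = -1*1 = -1)
(((-31 - 1*(-2)) + b(-13))*(l + 217))*(-433 + O(-5)) = (((-31 - 1*(-2)) + 15)*(-169 + 217))*(-433 - 1) = (((-31 + 2) + 15)*48)*(-434) = ((-29 + 15)*48)*(-434) = -14*48*(-434) = -672*(-434) = 291648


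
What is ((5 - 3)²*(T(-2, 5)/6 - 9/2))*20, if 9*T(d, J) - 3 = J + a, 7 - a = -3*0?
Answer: -3040/9 ≈ -337.78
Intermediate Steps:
a = 7 (a = 7 - (-3)*0 = 7 - 1*0 = 7 + 0 = 7)
T(d, J) = 10/9 + J/9 (T(d, J) = ⅓ + (J + 7)/9 = ⅓ + (7 + J)/9 = ⅓ + (7/9 + J/9) = 10/9 + J/9)
((5 - 3)²*(T(-2, 5)/6 - 9/2))*20 = ((5 - 3)²*((10/9 + (⅑)*5)/6 - 9/2))*20 = (2²*((10/9 + 5/9)*(⅙) - 9*½))*20 = (4*((5/3)*(⅙) - 9/2))*20 = (4*(5/18 - 9/2))*20 = (4*(-38/9))*20 = -152/9*20 = -3040/9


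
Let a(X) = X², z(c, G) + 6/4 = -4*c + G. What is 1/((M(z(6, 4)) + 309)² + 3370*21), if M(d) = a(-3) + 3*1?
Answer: 1/173811 ≈ 5.7534e-6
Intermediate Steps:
z(c, G) = -3/2 + G - 4*c (z(c, G) = -3/2 + (-4*c + G) = -3/2 + (G - 4*c) = -3/2 + G - 4*c)
M(d) = 12 (M(d) = (-3)² + 3*1 = 9 + 3 = 12)
1/((M(z(6, 4)) + 309)² + 3370*21) = 1/((12 + 309)² + 3370*21) = 1/(321² + 70770) = 1/(103041 + 70770) = 1/173811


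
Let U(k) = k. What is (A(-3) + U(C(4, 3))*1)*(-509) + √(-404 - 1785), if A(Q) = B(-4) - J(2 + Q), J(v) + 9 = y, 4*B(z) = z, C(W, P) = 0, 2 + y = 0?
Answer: -5090 + I*√2189 ≈ -5090.0 + 46.787*I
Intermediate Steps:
y = -2 (y = -2 + 0 = -2)
B(z) = z/4
J(v) = -11 (J(v) = -9 - 2 = -11)
A(Q) = 10 (A(Q) = (¼)*(-4) - 1*(-11) = -1 + 11 = 10)
(A(-3) + U(C(4, 3))*1)*(-509) + √(-404 - 1785) = (10 + 0*1)*(-509) + √(-404 - 1785) = (10 + 0)*(-509) + √(-2189) = 10*(-509) + I*√2189 = -5090 + I*√2189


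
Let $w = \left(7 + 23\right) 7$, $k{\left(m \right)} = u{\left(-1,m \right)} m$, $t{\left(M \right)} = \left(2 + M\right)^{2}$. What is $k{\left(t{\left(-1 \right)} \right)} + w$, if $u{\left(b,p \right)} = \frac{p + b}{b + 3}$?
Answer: $210$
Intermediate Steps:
$u{\left(b,p \right)} = \frac{b + p}{3 + b}$
$k{\left(m \right)} = m \left(- \frac{1}{2} + \frac{m}{2}\right)$ ($k{\left(m \right)} = \frac{-1 + m}{3 - 1} m = \frac{-1 + m}{2} m = \left(- \frac{1}{2} + \frac{m}{2}\right) m = m \left(- \frac{1}{2} + \frac{m}{2}\right)$)
$w = 210$ ($w = 30 \cdot 7 = 210$)
$k{\left(t{\left(-1 \right)} \right)} + w = \frac{\left(2 - 1\right)^{2} \left(-1 + \left(2 - 1\right)^{2}\right)}{2} + 210 = \frac{1^{2} \left(-1 + 1^{2}\right)}{2} + 210 = \frac{1}{2} \cdot 1 \left(-1 + 1\right) + 210 = \frac{1}{2} \cdot 1 \cdot 0 + 210 = 0 + 210 = 210$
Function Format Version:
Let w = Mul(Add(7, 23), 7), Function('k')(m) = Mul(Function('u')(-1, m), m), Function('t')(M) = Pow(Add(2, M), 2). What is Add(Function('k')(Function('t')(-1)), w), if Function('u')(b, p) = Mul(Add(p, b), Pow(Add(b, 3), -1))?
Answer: 210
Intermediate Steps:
Function('u')(b, p) = Mul(Pow(Add(3, b), -1), Add(b, p)) (Function('u')(b, p) = Mul(Add(b, p), Pow(Add(3, b), -1)) = Mul(Pow(Add(3, b), -1), Add(b, p)))
Function('k')(m) = Mul(m, Add(Rational(-1, 2), Mul(Rational(1, 2), m))) (Function('k')(m) = Mul(Mul(Pow(Add(3, -1), -1), Add(-1, m)), m) = Mul(Mul(Pow(2, -1), Add(-1, m)), m) = Mul(Mul(Rational(1, 2), Add(-1, m)), m) = Mul(Add(Rational(-1, 2), Mul(Rational(1, 2), m)), m) = Mul(m, Add(Rational(-1, 2), Mul(Rational(1, 2), m))))
w = 210 (w = Mul(30, 7) = 210)
Add(Function('k')(Function('t')(-1)), w) = Add(Mul(Rational(1, 2), Pow(Add(2, -1), 2), Add(-1, Pow(Add(2, -1), 2))), 210) = Add(Mul(Rational(1, 2), Pow(1, 2), Add(-1, Pow(1, 2))), 210) = Add(Mul(Rational(1, 2), 1, Add(-1, 1)), 210) = Add(Mul(Rational(1, 2), 1, 0), 210) = Add(0, 210) = 210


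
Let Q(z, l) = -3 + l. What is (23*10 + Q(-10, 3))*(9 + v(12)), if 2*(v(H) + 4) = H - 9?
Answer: 1495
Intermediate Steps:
v(H) = -17/2 + H/2 (v(H) = -4 + (H - 9)/2 = -4 + (-9 + H)/2 = -4 + (-9/2 + H/2) = -17/2 + H/2)
(23*10 + Q(-10, 3))*(9 + v(12)) = (23*10 + (-3 + 3))*(9 + (-17/2 + (½)*12)) = (230 + 0)*(9 + (-17/2 + 6)) = 230*(9 - 5/2) = 230*(13/2) = 1495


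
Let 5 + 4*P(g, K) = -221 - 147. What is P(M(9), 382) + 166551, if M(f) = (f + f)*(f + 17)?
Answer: 665831/4 ≈ 1.6646e+5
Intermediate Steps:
M(f) = 2*f*(17 + f) (M(f) = (2*f)*(17 + f) = 2*f*(17 + f))
P(g, K) = -373/4 (P(g, K) = -5/4 + (-221 - 147)/4 = -5/4 + (1/4)*(-368) = -5/4 - 92 = -373/4)
P(M(9), 382) + 166551 = -373/4 + 166551 = 665831/4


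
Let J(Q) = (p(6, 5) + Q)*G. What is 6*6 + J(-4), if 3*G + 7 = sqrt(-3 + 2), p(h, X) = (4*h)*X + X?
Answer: -739/3 + 121*I/3 ≈ -246.33 + 40.333*I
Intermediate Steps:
p(h, X) = X + 4*X*h (p(h, X) = 4*X*h + X = X + 4*X*h)
G = -7/3 + I/3 (G = -7/3 + sqrt(-3 + 2)/3 = -7/3 + sqrt(-1)/3 = -7/3 + I/3 ≈ -2.3333 + 0.33333*I)
J(Q) = (125 + Q)*(-7/3 + I/3) (J(Q) = (5*(1 + 4*6) + Q)*(-7/3 + I/3) = (5*(1 + 24) + Q)*(-7/3 + I/3) = (5*25 + Q)*(-7/3 + I/3) = (125 + Q)*(-7/3 + I/3))
6*6 + J(-4) = 6*6 - (7 - I)*(125 - 4)/3 = 36 - 1/3*(7 - I)*121 = 36 + (-847/3 + 121*I/3) = -739/3 + 121*I/3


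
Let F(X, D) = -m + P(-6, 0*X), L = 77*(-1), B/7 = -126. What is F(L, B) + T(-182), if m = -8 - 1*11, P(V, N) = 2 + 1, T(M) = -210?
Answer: -188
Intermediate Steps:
B = -882 (B = 7*(-126) = -882)
P(V, N) = 3
L = -77
m = -19 (m = -8 - 11 = -19)
F(X, D) = 22 (F(X, D) = -1*(-19) + 3 = 19 + 3 = 22)
F(L, B) + T(-182) = 22 - 210 = -188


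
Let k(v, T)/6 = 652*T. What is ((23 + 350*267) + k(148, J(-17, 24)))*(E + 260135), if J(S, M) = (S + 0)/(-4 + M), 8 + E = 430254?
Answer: 311181641559/5 ≈ 6.2236e+10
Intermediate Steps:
E = 430246 (E = -8 + 430254 = 430246)
J(S, M) = S/(-4 + M)
k(v, T) = 3912*T (k(v, T) = 6*(652*T) = 3912*T)
((23 + 350*267) + k(148, J(-17, 24)))*(E + 260135) = ((23 + 350*267) + 3912*(-17/(-4 + 24)))*(430246 + 260135) = ((23 + 93450) + 3912*(-17/20))*690381 = (93473 + 3912*(-17*1/20))*690381 = (93473 + 3912*(-17/20))*690381 = (93473 - 16626/5)*690381 = (450739/5)*690381 = 311181641559/5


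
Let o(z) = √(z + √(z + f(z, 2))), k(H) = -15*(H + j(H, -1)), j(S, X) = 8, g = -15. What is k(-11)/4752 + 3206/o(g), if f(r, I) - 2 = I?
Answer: 5/528 + 3206/√(-15 + I*√11) ≈ 88.832 - 813.13*I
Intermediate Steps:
f(r, I) = 2 + I
k(H) = -120 - 15*H (k(H) = -15*(H + 8) = -15*(8 + H) = -120 - 15*H)
o(z) = √(z + √(4 + z)) (o(z) = √(z + √(z + (2 + 2))) = √(z + √(z + 4)) = √(z + √(4 + z)))
k(-11)/4752 + 3206/o(g) = (-120 - 15*(-11))/4752 + 3206/(√(-15 + √(4 - 15))) = (-120 + 165)*(1/4752) + 3206/(√(-15 + √(-11))) = 45*(1/4752) + 3206/(√(-15 + I*√11)) = 5/528 + 3206/√(-15 + I*√11)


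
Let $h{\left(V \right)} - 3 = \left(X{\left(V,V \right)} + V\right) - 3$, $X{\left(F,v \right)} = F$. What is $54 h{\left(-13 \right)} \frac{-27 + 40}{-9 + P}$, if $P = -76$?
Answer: $\frac{18252}{85} \approx 214.73$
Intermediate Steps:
$h{\left(V \right)} = 2 V$ ($h{\left(V \right)} = 3 + \left(\left(V + V\right) - 3\right) = 3 + \left(2 V - 3\right) = 3 + \left(-3 + 2 V\right) = 2 V$)
$54 h{\left(-13 \right)} \frac{-27 + 40}{-9 + P} = 54 \cdot 2 \left(-13\right) \frac{-27 + 40}{-9 - 76} = 54 \left(-26\right) \frac{13}{-85} = - 1404 \cdot 13 \left(- \frac{1}{85}\right) = \left(-1404\right) \left(- \frac{13}{85}\right) = \frac{18252}{85}$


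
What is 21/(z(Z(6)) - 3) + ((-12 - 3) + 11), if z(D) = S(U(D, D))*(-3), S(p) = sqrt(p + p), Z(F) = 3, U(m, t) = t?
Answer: -13/5 - 7*sqrt(6)/5 ≈ -6.0293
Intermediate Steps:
S(p) = sqrt(2)*sqrt(p) (S(p) = sqrt(2*p) = sqrt(2)*sqrt(p))
z(D) = -3*sqrt(2)*sqrt(D) (z(D) = (sqrt(2)*sqrt(D))*(-3) = -3*sqrt(2)*sqrt(D))
21/(z(Z(6)) - 3) + ((-12 - 3) + 11) = 21/(-3*sqrt(2)*sqrt(3) - 3) + ((-12 - 3) + 11) = 21/(-3*sqrt(6) - 3) + (-15 + 11) = 21/(-3 - 3*sqrt(6)) - 4 = -4 + 21/(-3 - 3*sqrt(6))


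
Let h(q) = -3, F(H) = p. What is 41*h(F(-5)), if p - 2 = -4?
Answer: -123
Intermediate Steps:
p = -2 (p = 2 - 4 = -2)
F(H) = -2
41*h(F(-5)) = 41*(-3) = -123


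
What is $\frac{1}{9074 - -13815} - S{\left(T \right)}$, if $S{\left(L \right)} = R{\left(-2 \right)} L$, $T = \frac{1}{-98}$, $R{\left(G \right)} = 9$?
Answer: $\frac{206099}{2243122} \approx 0.09188$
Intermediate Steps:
$T = - \frac{1}{98} \approx -0.010204$
$S{\left(L \right)} = 9 L$
$\frac{1}{9074 - -13815} - S{\left(T \right)} = \frac{1}{9074 - -13815} - 9 \left(- \frac{1}{98}\right) = \frac{1}{9074 + 13815} - - \frac{9}{98} = \frac{1}{22889} + \frac{9}{98} = \frac{206099}{2243122}$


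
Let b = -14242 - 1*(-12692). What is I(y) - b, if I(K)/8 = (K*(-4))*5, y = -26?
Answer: 5710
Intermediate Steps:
b = -1550 (b = -14242 + 12692 = -1550)
I(K) = -160*K (I(K) = 8*((K*(-4))*5) = 8*(-4*K*5) = 8*(-20*K) = -160*K)
I(y) - b = -160*(-26) - 1*(-1550) = 4160 + 1550 = 5710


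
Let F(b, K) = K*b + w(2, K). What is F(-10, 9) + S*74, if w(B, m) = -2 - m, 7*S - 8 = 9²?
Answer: 5879/7 ≈ 839.86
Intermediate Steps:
S = 89/7 (S = 8/7 + (⅐)*9² = 8/7 + (⅐)*81 = 8/7 + 81/7 = 89/7 ≈ 12.714)
F(b, K) = -2 - K + K*b (F(b, K) = K*b + (-2 - K) = -2 - K + K*b)
F(-10, 9) + S*74 = (-2 - 1*9 + 9*(-10)) + (89/7)*74 = (-2 - 9 - 90) + 6586/7 = -101 + 6586/7 = 5879/7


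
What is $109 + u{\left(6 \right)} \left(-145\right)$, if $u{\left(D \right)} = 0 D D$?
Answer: $109$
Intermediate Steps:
$u{\left(D \right)} = 0$ ($u{\left(D \right)} = 0 D = 0$)
$109 + u{\left(6 \right)} \left(-145\right) = 109 + 0 \left(-145\right) = 109 + 0 = 109$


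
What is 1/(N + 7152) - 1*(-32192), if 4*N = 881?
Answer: 949309892/29489 ≈ 32192.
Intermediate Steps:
N = 881/4 (N = (1/4)*881 = 881/4 ≈ 220.25)
1/(N + 7152) - 1*(-32192) = 1/(881/4 + 7152) - 1*(-32192) = 1/(29489/4) + 32192 = 4/29489 + 32192 = 949309892/29489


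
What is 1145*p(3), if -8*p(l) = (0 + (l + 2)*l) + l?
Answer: -10305/4 ≈ -2576.3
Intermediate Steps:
p(l) = -l/8 - l*(2 + l)/8 (p(l) = -((0 + (l + 2)*l) + l)/8 = -((0 + (2 + l)*l) + l)/8 = -((0 + l*(2 + l)) + l)/8 = -(l*(2 + l) + l)/8 = -(l + l*(2 + l))/8 = -l/8 - l*(2 + l)/8)
1145*p(3) = 1145*(-⅛*3*(3 + 3)) = 1145*(-⅛*3*6) = 1145*(-9/4) = -10305/4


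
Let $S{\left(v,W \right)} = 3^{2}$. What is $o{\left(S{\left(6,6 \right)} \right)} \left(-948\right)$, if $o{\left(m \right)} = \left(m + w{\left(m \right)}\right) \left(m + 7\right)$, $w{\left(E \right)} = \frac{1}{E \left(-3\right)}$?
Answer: $- \frac{1223552}{9} \approx -1.3595 \cdot 10^{5}$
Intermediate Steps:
$S{\left(v,W \right)} = 9$
$w{\left(E \right)} = - \frac{1}{3 E}$ ($w{\left(E \right)} = \frac{1}{\left(-3\right) E} = - \frac{1}{3 E}$)
$o{\left(m \right)} = \left(7 + m\right) \left(m - \frac{1}{3 m}\right)$ ($o{\left(m \right)} = \left(m - \frac{1}{3 m}\right) \left(m + 7\right) = \left(m - \frac{1}{3 m}\right) \left(7 + m\right) = \left(7 + m\right) \left(m - \frac{1}{3 m}\right)$)
$o{\left(S{\left(6,6 \right)} \right)} \left(-948\right) = \left(- \frac{1}{3} + 9^{2} + 7 \cdot 9 - \frac{7}{3 \cdot 9}\right) \left(-948\right) = \left(- \frac{1}{3} + 81 + 63 - \frac{7}{27}\right) \left(-948\right) = \frac{3872}{27} \left(-948\right) = - \frac{1223552}{9}$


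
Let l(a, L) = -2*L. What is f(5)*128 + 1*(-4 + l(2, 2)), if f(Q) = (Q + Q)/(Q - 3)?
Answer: 632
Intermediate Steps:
f(Q) = 2*Q/(-3 + Q) (f(Q) = (2*Q)/(-3 + Q) = 2*Q/(-3 + Q))
f(5)*128 + 1*(-4 + l(2, 2)) = (2*5/(-3 + 5))*128 + 1*(-4 - 2*2) = (2*5/2)*128 + 1*(-4 - 4) = (2*5*(½))*128 + 1*(-8) = 5*128 - 8 = 640 - 8 = 632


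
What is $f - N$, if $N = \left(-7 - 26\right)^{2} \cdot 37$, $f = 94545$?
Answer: $54252$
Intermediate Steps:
$N = 40293$ ($N = \left(-33\right)^{2} \cdot 37 = 1089 \cdot 37 = 40293$)
$f - N = 94545 - 40293 = 54252$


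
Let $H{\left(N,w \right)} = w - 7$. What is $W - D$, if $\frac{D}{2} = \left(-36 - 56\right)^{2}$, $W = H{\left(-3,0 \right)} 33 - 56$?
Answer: $-17215$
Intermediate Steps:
$H{\left(N,w \right)} = -7 + w$
$W = -287$ ($W = \left(-7 + 0\right) 33 - 56 = \left(-7\right) 33 - 56 = -231 - 56 = -287$)
$D = 16928$ ($D = 2 \left(-36 - 56\right)^{2} = 2 \left(-92\right)^{2} = 2 \cdot 8464 = 16928$)
$W - D = -287 - 16928 = -17215$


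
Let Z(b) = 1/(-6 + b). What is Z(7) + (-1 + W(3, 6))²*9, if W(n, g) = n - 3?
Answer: 10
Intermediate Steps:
W(n, g) = -3 + n
Z(7) + (-1 + W(3, 6))²*9 = 1/(-6 + 7) + (-1 + (-3 + 3))²*9 = 1/1 + (-1 + 0)²*9 = 1 + (-1)²*9 = 1 + 1*9 = 1 + 9 = 10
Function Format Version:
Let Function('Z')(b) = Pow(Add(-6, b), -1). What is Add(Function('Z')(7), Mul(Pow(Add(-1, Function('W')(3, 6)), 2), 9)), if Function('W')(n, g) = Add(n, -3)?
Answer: 10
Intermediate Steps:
Function('W')(n, g) = Add(-3, n)
Add(Function('Z')(7), Mul(Pow(Add(-1, Function('W')(3, 6)), 2), 9)) = Add(Pow(Add(-6, 7), -1), Mul(Pow(Add(-1, Add(-3, 3)), 2), 9)) = Add(Pow(1, -1), Mul(Pow(Add(-1, 0), 2), 9)) = Add(1, Mul(Pow(-1, 2), 9)) = Add(1, Mul(1, 9)) = Add(1, 9) = 10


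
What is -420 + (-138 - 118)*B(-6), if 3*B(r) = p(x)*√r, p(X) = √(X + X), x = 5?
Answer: -420 - 512*I*√15/3 ≈ -420.0 - 660.99*I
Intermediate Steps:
p(X) = √2*√X (p(X) = √(2*X) = √2*√X)
B(r) = √10*√r/3 (B(r) = ((√2*√5)*√r)/3 = (√10*√r)/3 = √10*√r/3)
-420 + (-138 - 118)*B(-6) = -420 + (-138 - 118)*(√10*√(-6)/3) = -420 - 256*√10*I*√6/3 = -420 - 512*I*√15/3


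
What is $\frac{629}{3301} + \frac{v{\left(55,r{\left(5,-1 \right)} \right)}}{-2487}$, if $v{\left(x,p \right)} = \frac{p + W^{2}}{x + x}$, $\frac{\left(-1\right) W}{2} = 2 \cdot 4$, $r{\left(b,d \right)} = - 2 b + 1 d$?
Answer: $\frac{34253357}{180610914} \approx 0.18965$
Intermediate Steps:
$r{\left(b,d \right)} = d - 2 b$ ($r{\left(b,d \right)} = - 2 b + d = d - 2 b$)
$W = -16$ ($W = - 2 \cdot 2 \cdot 4 = \left(-2\right) 8 = -16$)
$v{\left(x,p \right)} = \frac{256 + p}{2 x}$ ($v{\left(x,p \right)} = \frac{p + \left(-16\right)^{2}}{x + x} = \frac{p + 256}{2 x} = \left(256 + p\right) \frac{1}{2 x} = \frac{256 + p}{2 x}$)
$\frac{629}{3301} + \frac{v{\left(55,r{\left(5,-1 \right)} \right)}}{-2487} = \frac{629}{3301} + \frac{\frac{1}{2} \cdot \frac{1}{55} \left(256 - 11\right)}{-2487} = 629 \cdot \frac{1}{3301} + \frac{1}{2} \cdot \frac{1}{55} \left(256 - 11\right) \left(- \frac{1}{2487}\right) = \frac{629}{3301} + \frac{1}{2} \cdot \frac{1}{55} \left(256 - 11\right) \left(- \frac{1}{2487}\right) = \frac{629}{3301} + \frac{1}{2} \cdot \frac{1}{55} \cdot 245 \left(- \frac{1}{2487}\right) = \frac{629}{3301} + \frac{49}{22} \left(- \frac{1}{2487}\right) = \frac{629}{3301} - \frac{49}{54714} = \frac{34253357}{180610914}$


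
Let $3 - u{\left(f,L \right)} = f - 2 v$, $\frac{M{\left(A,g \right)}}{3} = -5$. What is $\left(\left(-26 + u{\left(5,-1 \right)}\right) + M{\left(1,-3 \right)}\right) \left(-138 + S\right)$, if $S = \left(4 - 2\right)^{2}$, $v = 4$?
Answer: $4690$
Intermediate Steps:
$M{\left(A,g \right)} = -15$ ($M{\left(A,g \right)} = 3 \left(-5\right) = -15$)
$u{\left(f,L \right)} = 11 - f$ ($u{\left(f,L \right)} = 3 - \left(f - 8\right) = 3 - \left(-8 + f\right) = 11 - f$)
$S = 4$ ($S = 2^{2} = 4$)
$\left(\left(-26 + u{\left(5,-1 \right)}\right) + M{\left(1,-3 \right)}\right) \left(-138 + S\right) = \left(\left(-26 + \left(11 - 5\right)\right) - 15\right) \left(-138 + 4\right) = \left(\left(-26 + \left(11 - 5\right)\right) - 15\right) \left(-134\right) = \left(\left(-26 + 6\right) - 15\right) \left(-134\right) = \left(-20 - 15\right) \left(-134\right) = \left(-35\right) \left(-134\right) = 4690$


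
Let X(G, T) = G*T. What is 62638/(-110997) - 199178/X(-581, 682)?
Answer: -193688995/3141548091 ≈ -0.061654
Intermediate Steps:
62638/(-110997) - 199178/X(-581, 682) = 62638/(-110997) - 199178/((-581*682)) = 62638*(-1/110997) - 199178/(-396242) = -62638/110997 - 199178*(-1/396242) = -62638/110997 + 14227/28303 = -193688995/3141548091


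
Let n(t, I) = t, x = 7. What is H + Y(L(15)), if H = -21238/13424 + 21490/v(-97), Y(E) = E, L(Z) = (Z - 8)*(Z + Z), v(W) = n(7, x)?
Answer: 22004741/6712 ≈ 3278.4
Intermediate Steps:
v(W) = 7
L(Z) = 2*Z*(-8 + Z) (L(Z) = (-8 + Z)*(2*Z) = 2*Z*(-8 + Z))
H = 20595221/6712 (H = -21238/13424 + 21490/7 = -21238*1/13424 + 21490*(⅐) = -10619/6712 + 3070 = 20595221/6712 ≈ 3068.4)
H + Y(L(15)) = 20595221/6712 + 2*15*(-8 + 15) = 20595221/6712 + 2*15*7 = 20595221/6712 + 210 = 22004741/6712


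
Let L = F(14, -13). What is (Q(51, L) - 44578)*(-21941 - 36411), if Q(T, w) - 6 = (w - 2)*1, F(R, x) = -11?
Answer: 2601623920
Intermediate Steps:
L = -11
Q(T, w) = 4 + w (Q(T, w) = 6 + (w - 2)*1 = 6 + (-2 + w)*1 = 6 + (-2 + w) = 4 + w)
(Q(51, L) - 44578)*(-21941 - 36411) = ((4 - 11) - 44578)*(-21941 - 36411) = (-7 - 44578)*(-58352) = -44585*(-58352) = 2601623920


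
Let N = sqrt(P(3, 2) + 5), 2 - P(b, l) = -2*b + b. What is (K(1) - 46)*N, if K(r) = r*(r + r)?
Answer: -44*sqrt(10) ≈ -139.14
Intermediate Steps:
P(b, l) = 2 + b (P(b, l) = 2 - (-2*b + b) = 2 - (-1)*b = 2 + b)
K(r) = 2*r**2 (K(r) = r*(2*r) = 2*r**2)
N = sqrt(10) (N = sqrt((2 + 3) + 5) = sqrt(5 + 5) = sqrt(10) ≈ 3.1623)
(K(1) - 46)*N = (2*1**2 - 46)*sqrt(10) = (2*1 - 46)*sqrt(10) = (2 - 46)*sqrt(10) = -44*sqrt(10)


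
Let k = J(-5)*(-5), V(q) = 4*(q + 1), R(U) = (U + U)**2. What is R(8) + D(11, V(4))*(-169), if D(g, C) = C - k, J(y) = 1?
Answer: -3969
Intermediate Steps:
R(U) = 4*U**2 (R(U) = (2*U)**2 = 4*U**2)
V(q) = 4 + 4*q (V(q) = 4*(1 + q) = 4 + 4*q)
k = -5 (k = 1*(-5) = -5)
D(g, C) = 5 + C (D(g, C) = C - 1*(-5) = C + 5 = 5 + C)
R(8) + D(11, V(4))*(-169) = 4*8**2 + (5 + (4 + 4*4))*(-169) = 4*64 + (5 + (4 + 16))*(-169) = 256 + (5 + 20)*(-169) = 256 + 25*(-169) = 256 - 4225 = -3969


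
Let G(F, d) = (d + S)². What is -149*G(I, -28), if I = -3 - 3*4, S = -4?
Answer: -152576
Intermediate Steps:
I = -15 (I = -3 - 12 = -15)
G(F, d) = (-4 + d)² (G(F, d) = (d - 4)² = (-4 + d)²)
-149*G(I, -28) = -149*(-4 - 28)² = -149*(-32)² = -149*1024 = -152576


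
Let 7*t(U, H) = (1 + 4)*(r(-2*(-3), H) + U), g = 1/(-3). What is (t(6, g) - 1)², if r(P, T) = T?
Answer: 4096/441 ≈ 9.2880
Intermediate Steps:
g = -⅓ ≈ -0.33333
t(U, H) = 5*H/7 + 5*U/7 (t(U, H) = ((1 + 4)*(H + U))/7 = (5*(H + U))/7 = (5*H + 5*U)/7 = 5*H/7 + 5*U/7)
(t(6, g) - 1)² = (((5/7)*(-⅓) + (5/7)*6) - 1)² = ((-5/21 + 30/7) - 1)² = (85/21 - 1)² = (64/21)² = 4096/441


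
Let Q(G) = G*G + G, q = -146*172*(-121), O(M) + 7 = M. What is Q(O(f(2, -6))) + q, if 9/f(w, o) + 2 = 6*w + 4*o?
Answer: 595566143/196 ≈ 3.0386e+6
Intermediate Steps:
f(w, o) = 9/(-2 + 4*o + 6*w) (f(w, o) = 9/(-2 + (6*w + 4*o)) = 9/(-2 + (4*o + 6*w)) = 9/(-2 + 4*o + 6*w))
O(M) = -7 + M
q = 3038552 (q = -25112*(-121) = 3038552)
Q(G) = G + G² (Q(G) = G² + G = G + G²)
Q(O(f(2, -6))) + q = (-7 + 9/(2*(-1 + 2*(-6) + 3*2)))*(1 + (-7 + 9/(2*(-1 + 2*(-6) + 3*2)))) + 3038552 = (-7 + 9/(2*(-1 - 12 + 6)))*(1 + (-7 + 9/(2*(-1 - 12 + 6)))) + 3038552 = (-7 + (9/2)/(-7))*(1 + (-7 + (9/2)/(-7))) + 3038552 = (-7 + (9/2)*(-⅐))*(1 + (-7 + (9/2)*(-⅐))) + 3038552 = (-7 - 9/14)*(1 + (-7 - 9/14)) + 3038552 = -107*(1 - 107/14)/14 + 3038552 = -107/14*(-93/14) + 3038552 = 9951/196 + 3038552 = 595566143/196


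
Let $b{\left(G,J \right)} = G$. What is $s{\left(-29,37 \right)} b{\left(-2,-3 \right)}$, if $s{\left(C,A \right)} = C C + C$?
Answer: $-1624$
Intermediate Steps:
$s{\left(C,A \right)} = C + C^{2}$ ($s{\left(C,A \right)} = C^{2} + C = C + C^{2}$)
$s{\left(-29,37 \right)} b{\left(-2,-3 \right)} = - 29 \left(1 - 29\right) \left(-2\right) = \left(-29\right) \left(-28\right) \left(-2\right) = 812 \left(-2\right) = -1624$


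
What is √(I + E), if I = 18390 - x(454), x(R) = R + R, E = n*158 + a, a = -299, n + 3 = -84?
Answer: √3437 ≈ 58.626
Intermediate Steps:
n = -87 (n = -3 - 84 = -87)
E = -14045 (E = -87*158 - 299 = -13746 - 299 = -14045)
x(R) = 2*R
I = 17482 (I = 18390 - 2*454 = 18390 - 1*908 = 18390 - 908 = 17482)
√(I + E) = √(17482 - 14045) = √3437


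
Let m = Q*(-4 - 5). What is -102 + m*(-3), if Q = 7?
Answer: 87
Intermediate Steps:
m = -63 (m = 7*(-4 - 5) = 7*(-9) = -63)
-102 + m*(-3) = -102 - 63*(-3) = -102 + 189 = 87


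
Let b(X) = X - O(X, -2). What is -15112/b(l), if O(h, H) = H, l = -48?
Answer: 7556/23 ≈ 328.52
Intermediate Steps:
b(X) = 2 + X (b(X) = X - 1*(-2) = X + 2 = 2 + X)
-15112/b(l) = -15112/(2 - 48) = -15112/(-46) = -15112*(-1/46) = 7556/23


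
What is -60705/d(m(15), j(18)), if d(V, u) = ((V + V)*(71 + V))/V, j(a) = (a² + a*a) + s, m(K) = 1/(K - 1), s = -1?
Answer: -84987/199 ≈ -427.07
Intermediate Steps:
m(K) = 1/(-1 + K)
j(a) = -1 + 2*a² (j(a) = (a² + a*a) - 1 = (a² + a²) - 1 = 2*a² - 1 = -1 + 2*a²)
d(V, u) = 142 + 2*V (d(V, u) = ((2*V)*(71 + V))/V = (2*V*(71 + V))/V = 142 + 2*V)
-60705/d(m(15), j(18)) = -60705/(142 + 2/(-1 + 15)) = -60705/(142 + 2/14) = -60705/(142 + 2*(1/14)) = -60705/(142 + ⅐) = -60705/995/7 = -60705*7/995 = -84987/199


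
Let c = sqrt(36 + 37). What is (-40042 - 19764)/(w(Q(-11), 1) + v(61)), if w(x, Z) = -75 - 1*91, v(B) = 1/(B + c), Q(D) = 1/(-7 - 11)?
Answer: 36212951642/100504037 - 59806*sqrt(73)/100504037 ≈ 360.31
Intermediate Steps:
Q(D) = -1/18 (Q(D) = 1/(-18) = -1/18)
c = sqrt(73) ≈ 8.5440
v(B) = 1/(B + sqrt(73))
w(x, Z) = -166 (w(x, Z) = -75 - 91 = -166)
(-40042 - 19764)/(w(Q(-11), 1) + v(61)) = (-40042 - 19764)/(-166 + 1/(61 + sqrt(73))) = -59806/(-166 + 1/(61 + sqrt(73)))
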